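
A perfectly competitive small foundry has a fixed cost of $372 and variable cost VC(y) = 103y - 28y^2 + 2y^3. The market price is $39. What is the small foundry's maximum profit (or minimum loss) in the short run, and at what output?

AVC = 103 - 28y + 2y^2; min AVC = $5 at y = 7. Since P = $39 ≥ min AVC, the firm produces.
With MC = 103 - 56y + 6y^2, P = MC on the upward-sloping part at y* = 8.
TR = 39·8 = 312. TC = 372 + 56 = 428. Profit = 312 − 428 = -$116.
By producing, the firm covers all variable cost plus $256 of fixed cost; shutting down would lose the full $372.

Profit = -$116 at y = 8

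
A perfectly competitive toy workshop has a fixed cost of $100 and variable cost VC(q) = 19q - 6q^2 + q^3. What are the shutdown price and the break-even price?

Shutdown price = min AVC. AVC = 19 - 6q + q^2, with vertex at q = 3 and minimum $10.
ATC = 100/q + 19 - 6q + q^2. Setting dATC/dq = −100/q^2 − 6 + 2q = 0 gives q = 5 (since 2·5^3 − 6·5^2 = 100).
min ATC = 100/5 + 19 − 6·5 + 5^2 = $34. That is the break-even price.
For $10 ≤ P < $34 the firm produces at a loss; below $10 it shuts down.

Shutdown price = $10; break-even price = $34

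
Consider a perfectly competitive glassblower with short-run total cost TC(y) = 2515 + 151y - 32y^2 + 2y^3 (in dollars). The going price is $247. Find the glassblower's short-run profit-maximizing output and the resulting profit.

AVC = 151 - 32y + 2y^2; min AVC = $23 at y = 8. Since P = $247 ≥ min AVC, the firm produces.
MC = 151 - 64y + 6y^2. Setting P = MC and taking the root on the rising branch gives y* = 12.
TR = 247·12 = 2964. TC = 2515 + 660 = 3175. Profit = 2964 − 3175 = -$211.
By producing, the firm covers all variable cost plus $2304 of fixed cost; shutting down would lose the full $2515.

Profit = -$211 at y = 12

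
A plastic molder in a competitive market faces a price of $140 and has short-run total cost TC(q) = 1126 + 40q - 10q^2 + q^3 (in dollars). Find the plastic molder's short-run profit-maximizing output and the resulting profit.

Profit = -$126 at q = 10

AVC = 40 - 10q + q^2; min AVC = $15 at q = 5. Since P = $140 ≥ min AVC, the firm produces.
MC = 40 - 20q + 3q^2. Setting P = MC and taking the root on the rising branch gives q* = 10.
TR = 140·10 = 1400. TC = 1126 + 400 = 1526. Profit = 1400 − 1526 = -$126.
That loss of $126 beats the $1126 the firm would lose by shutting down; producing recovers $1000 of fixed cost.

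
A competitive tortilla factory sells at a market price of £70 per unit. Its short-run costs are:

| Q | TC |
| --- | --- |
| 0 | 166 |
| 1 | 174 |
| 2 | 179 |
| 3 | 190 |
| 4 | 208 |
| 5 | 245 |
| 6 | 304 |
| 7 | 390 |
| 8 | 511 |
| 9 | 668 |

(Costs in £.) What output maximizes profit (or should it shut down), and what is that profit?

Q = 6; profit = £116

Tabulate TR − TC: Q=0: -166; Q=1: -104; Q=2: -39; Q=3: 20; Q=4: 72; Q=5: 105; Q=6: 116; Q=7: 100; Q=8: 49; Q=9: -38.
Profit is maximized at Q = 6. AVC there is 138/6 = £23 ≤ P, so producing beats shutting down (which would give -£166).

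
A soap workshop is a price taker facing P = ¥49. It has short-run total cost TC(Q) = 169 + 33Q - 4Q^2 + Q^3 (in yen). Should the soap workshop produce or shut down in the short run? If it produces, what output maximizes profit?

Strip out fixed cost: VC = 33Q - 4Q^2 + Q^3. Then AVC = 33 - 4Q + Q^2 and MC = 33 - 8Q + 3Q^2.
The AVC parabola has its vertex at Q = 4/2 = 2, where AVC = 33 - 4·2 + 2^2 = ¥29.
Because ¥49 ≥ ¥29, revenue can cover variable cost; the firm operates.
Set P = MC: 49 = 33 - 8Q + 3Q^2 → -16 - 8Q + 3Q^2 = 0. The roots are Q = -4/3 and Q = 4; the profit-maximizing output is on the rising part of MC, so Q* = 4.
Check: AVC at Q = 4 is ¥33 ≤ P, so revenue covers variable cost.
Profit = P·Q − TC = 49·4 − 301 = -¥105, a loss, but smaller than the ¥169 fixed cost the firm would lose by shutting down.

Produce at Q = 4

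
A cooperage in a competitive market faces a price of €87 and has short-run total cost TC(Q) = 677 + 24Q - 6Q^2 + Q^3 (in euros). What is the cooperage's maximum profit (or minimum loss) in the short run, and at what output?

AVC = 24 - 6Q + Q^2; min AVC = €15 at Q = 3. Since P = €87 ≥ min AVC, the firm produces.
MC = 24 - 12Q + 3Q^2. Setting P = MC and taking the root on the rising branch gives Q* = 7.
TR = 87·7 = 609. TC = 677 + 217 = 894. Profit = 609 − 894 = -€285.
That loss of €285 beats the €677 the firm would lose by shutting down; producing recovers €392 of fixed cost.

Profit = -€285 at Q = 7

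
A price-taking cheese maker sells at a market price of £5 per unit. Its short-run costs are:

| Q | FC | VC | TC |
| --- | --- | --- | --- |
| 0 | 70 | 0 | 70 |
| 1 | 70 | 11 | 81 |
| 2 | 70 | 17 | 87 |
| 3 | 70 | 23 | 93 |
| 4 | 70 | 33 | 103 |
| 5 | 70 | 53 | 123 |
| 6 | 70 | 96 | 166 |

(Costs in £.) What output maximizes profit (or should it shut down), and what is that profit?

Tabulate TR − TC: Q=0: -70; Q=1: -76; Q=2: -77; Q=3: -78; Q=4: -83; Q=5: -98; Q=6: -136.
Profit is highest at Q = 0. Equivalently, the lowest AVC in the table is 23/3 ≈ £7.67 at Q = 3, and P = £5 falls below it — price never covers variable cost, so the firm shuts down and loses only its fixed cost.

Q = 0 (shut down); profit = -£70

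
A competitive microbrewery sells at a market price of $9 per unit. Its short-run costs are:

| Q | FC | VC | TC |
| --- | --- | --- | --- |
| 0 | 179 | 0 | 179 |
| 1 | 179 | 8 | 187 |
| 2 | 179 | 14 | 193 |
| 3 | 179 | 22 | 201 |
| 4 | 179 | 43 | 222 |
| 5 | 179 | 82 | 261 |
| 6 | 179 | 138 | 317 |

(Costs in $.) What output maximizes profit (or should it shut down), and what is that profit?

Q = 3; profit = -$174

Compute π = P·Q − TC at each output: Q=0: -179; Q=1: -178; Q=2: -175; Q=3: -174; Q=4: -186; Q=5: -216; Q=6: -263.
Profit is maximized at Q = 3. AVC there is 22/3 = $7.33 ≤ P, so producing beats shutting down (which would give -$179).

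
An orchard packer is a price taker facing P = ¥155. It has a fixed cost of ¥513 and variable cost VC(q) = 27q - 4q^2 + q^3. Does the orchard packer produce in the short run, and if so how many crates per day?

Strip out fixed cost: VC = 27q - 4q^2 + q^3. Then AVC = 27 - 4q + q^2 and MC = 27 - 8q + 3q^2.
AVC is minimized where dAVC/dq = -4 + 2q = 0, at q = 2; min AVC = 27 - 4·2 + 2^2 = ¥23.
Since P = ¥155 ≥ min AVC = ¥23, price covers variable cost and the firm should produce.
Solving P = MC: -128 - 8q + 3q^2 = 0 ⇒ q = -16/3 or 8. On the upward-sloping branch, q* = 8.
Check: AVC at q = 8 is ¥59 ≤ P, so revenue covers variable cost.
Profit = P·q − TC = 155·8 − 985 = ¥255.

Produce at q = 8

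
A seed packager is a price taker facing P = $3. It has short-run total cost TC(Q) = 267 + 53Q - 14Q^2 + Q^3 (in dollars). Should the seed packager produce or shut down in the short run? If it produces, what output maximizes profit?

Shut down

Strip out fixed cost: VC = 53Q - 14Q^2 + Q^3. Then AVC = 53 - 14Q + Q^2 and MC = 53 - 28Q + 3Q^2.
AVC hits its minimum where MC = AVC, at Q = 7, giving min AVC = 53 - 14·7 + 7^2 = $4.
P = $3 lies below min AVC = $4; no output level covers variable cost.
Shutting down limits the loss to fixed cost, $267.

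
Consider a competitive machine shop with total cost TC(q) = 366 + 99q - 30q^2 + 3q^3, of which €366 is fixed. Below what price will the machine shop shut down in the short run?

The shutdown price is the minimum of AVC. VC = 99q - 30q^2 + 3q^3, so AVC = 99 - 30q + 3q^2.
dAVC/dq = -30 + 6q = 0 gives q = 5. min AVC = 99 - 30·5 + 3·5^2 = 24.
The firm shuts down for any P below €24.

€24 per unit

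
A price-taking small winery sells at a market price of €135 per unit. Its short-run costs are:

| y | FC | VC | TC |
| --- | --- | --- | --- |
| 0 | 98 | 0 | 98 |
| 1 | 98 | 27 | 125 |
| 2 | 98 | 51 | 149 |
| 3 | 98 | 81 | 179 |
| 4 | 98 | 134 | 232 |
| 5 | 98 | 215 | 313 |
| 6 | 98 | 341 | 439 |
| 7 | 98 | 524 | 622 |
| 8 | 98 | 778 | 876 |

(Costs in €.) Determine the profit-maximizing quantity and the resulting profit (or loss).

y = 6; profit = €371

Tabulate TR − TC: y=0: -98; y=1: 10; y=2: 121; y=3: 226; y=4: 308; y=5: 362; y=6: 371; y=7: 323; y=8: 204.
Profit is maximized at y = 6. AVC there is 341/6 = €56.83 ≤ P, so producing beats shutting down (which would give -€98).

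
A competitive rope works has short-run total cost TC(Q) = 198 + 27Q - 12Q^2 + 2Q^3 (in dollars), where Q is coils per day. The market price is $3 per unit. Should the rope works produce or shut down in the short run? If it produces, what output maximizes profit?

From TC, MC = TC'(Q) = 27 - 24Q + 6Q^2 and AVC = VC/Q = 27 - 12Q + 2Q^2.
AVC hits its minimum where MC = AVC, at Q = 3, giving min AVC = 27 - 12·3 + 2·3^2 = $9.
With P < min AVC ($3 < $9), every unit sold adds to the loss.
The firm minimizes its loss by shutting down and losing only its fixed cost of $198.

Shut down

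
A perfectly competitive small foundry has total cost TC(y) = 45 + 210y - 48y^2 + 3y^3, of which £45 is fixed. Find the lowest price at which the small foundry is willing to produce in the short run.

£18 per unit

Short-run supply begins at min AVC. From VC = 210y - 48y^2 + 3y^3, AVC = 210 - 48y + 3y^2.
dAVC/dy = -48 + 6y = 0 gives y = 8. min AVC = 210 - 48·8 + 3·8^2 = 18.
So the shutdown price is £18.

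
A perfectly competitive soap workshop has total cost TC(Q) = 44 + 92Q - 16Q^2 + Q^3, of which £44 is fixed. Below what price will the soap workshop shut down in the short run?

£28 per unit

Short-run supply begins at min AVC. From VC = 92Q - 16Q^2 + Q^3, AVC = 92 - 16Q + Q^2.
At the minimum of AVC, MC = AVC. MC = 92 - 32Q + 3Q^2; setting MC = AVC gives 2Q^2 - 16Q = 0, so Q = 8. min AVC = 28.
So the shutdown price is £28.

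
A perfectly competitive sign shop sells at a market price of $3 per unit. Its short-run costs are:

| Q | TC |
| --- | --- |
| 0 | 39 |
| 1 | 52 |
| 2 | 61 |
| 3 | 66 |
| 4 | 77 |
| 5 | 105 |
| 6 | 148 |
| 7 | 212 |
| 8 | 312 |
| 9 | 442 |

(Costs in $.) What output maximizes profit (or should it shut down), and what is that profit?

Profit at each row (π = 3Q − TC): Q=0: -39; Q=1: -49; Q=2: -55; Q=3: -57; Q=4: -65; Q=5: -90; Q=6: -130; Q=7: -191; Q=8: -288; Q=9: -415.
Profit is highest at Q = 0. Equivalently, the lowest AVC in the table is 27/3 ≈ $9 at Q = 3, and P = $3 falls below it — price never covers variable cost, so the firm shuts down and loses only its fixed cost.

Q = 0 (shut down); profit = -$39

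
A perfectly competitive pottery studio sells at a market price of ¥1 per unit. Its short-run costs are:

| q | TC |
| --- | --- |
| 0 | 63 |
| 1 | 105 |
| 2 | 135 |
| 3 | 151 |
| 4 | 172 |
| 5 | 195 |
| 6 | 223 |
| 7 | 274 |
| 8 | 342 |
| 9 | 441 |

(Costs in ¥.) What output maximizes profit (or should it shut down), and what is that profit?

Tabulate TR − TC: q=0: -63; q=1: -104; q=2: -133; q=3: -148; q=4: -168; q=5: -190; q=6: -217; q=7: -267; q=8: -334; q=9: -432.
Profit is highest at q = 0. Equivalently, the lowest AVC in the table is 132/5 ≈ ¥26.40 at q = 5, and P = ¥1 falls below it — price never covers variable cost, so the firm shuts down and loses only its fixed cost.

q = 0 (shut down); profit = -¥63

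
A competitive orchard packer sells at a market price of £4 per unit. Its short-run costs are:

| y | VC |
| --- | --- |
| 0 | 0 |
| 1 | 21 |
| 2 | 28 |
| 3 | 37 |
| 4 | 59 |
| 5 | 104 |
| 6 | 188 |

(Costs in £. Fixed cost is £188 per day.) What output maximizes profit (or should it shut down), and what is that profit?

y = 0 (shut down); profit = -£188

Profit at each row (π = 4y − TC): y=0: -188; y=1: -205; y=2: -208; y=3: -213; y=4: -231; y=5: -272; y=6: -352.
Profit is highest at y = 0. Equivalently, the lowest AVC in the table is 37/3 ≈ £12.33 at y = 3, and P = £4 falls below it — price never covers variable cost, so the firm shuts down and loses only its fixed cost.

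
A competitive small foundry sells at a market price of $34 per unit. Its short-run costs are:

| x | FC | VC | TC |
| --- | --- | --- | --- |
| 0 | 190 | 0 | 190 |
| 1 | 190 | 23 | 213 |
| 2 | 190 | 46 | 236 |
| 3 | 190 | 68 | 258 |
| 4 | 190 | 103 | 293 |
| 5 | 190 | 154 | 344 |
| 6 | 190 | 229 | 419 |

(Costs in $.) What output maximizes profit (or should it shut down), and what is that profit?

Compute π = P·x − TC at each output: x=0: -190; x=1: -179; x=2: -168; x=3: -156; x=4: -157; x=5: -174; x=6: -215.
Profit is maximized at x = 3. AVC there is 68/3 = $22.67 ≤ P, so producing beats shutting down (which would give -$190).

x = 3; profit = -$156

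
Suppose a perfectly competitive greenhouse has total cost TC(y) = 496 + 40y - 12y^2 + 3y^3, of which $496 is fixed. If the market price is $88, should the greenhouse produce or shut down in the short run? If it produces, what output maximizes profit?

From TC, MC = TC'(y) = 40 - 24y + 9y^2 and AVC = VC/y = 40 - 12y + 3y^2.
AVC hits its minimum where MC = AVC, at y = 2, giving min AVC = 40 - 12·2 + 3·2^2 = $28.
Since P = $88 ≥ min AVC = $28, price covers variable cost and the firm should produce.
P = MC gives -48 - 24y + 9y^2 = 0, with roots -4/3 and 4. Take the larger (rising MC): y* = 4.
Check: AVC at y = 4 is $40 ≤ P, so revenue covers variable cost.
Profit = P·y − TC = 88·4 − 656 = -$304, a loss, but smaller than the $496 fixed cost the firm would lose by shutting down.

Produce at y = 4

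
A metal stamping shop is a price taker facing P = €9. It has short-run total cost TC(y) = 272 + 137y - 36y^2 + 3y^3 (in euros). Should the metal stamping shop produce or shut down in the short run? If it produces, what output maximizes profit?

Shut down

Variable cost is VC = 137y - 36y^2 + 3y^3, so AVC = VC/y = 137 - 36y + 3y^2 and MC = dTC/dy = 137 - 72y + 9y^2.
AVC hits its minimum where MC = AVC, at y = 6, giving min AVC = 137 - 36·6 + 3·6^2 = €29.
P = €9 lies below min AVC = €29; no output level covers variable cost.
Shutting down limits the loss to fixed cost, €272.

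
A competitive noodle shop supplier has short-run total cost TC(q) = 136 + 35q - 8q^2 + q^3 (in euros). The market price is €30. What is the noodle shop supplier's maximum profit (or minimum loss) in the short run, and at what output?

Profit = -€86 at q = 5

AVC = 35 - 8q + q^2; min AVC = €19 at q = 4. Since P = €30 ≥ min AVC, the firm produces.
With MC = 35 - 16q + 3q^2, P = MC on the upward-sloping part at q* = 5.
TR = 30·5 = 150. TC = 136 + 100 = 236. Profit = 150 − 236 = -€86.
Shutting down would mean losing the fixed cost of €136, so operating at a loss of €86 is better by €50.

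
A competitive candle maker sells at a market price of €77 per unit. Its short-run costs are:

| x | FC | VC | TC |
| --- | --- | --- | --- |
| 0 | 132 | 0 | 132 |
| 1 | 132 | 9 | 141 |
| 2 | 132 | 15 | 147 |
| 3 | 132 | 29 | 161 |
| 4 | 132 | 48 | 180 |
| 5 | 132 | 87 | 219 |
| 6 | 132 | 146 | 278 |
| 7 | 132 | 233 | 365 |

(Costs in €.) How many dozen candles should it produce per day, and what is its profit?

x = 6; profit = €184

Tabulate TR − TC: x=0: -132; x=1: -64; x=2: 7; x=3: 70; x=4: 128; x=5: 166; x=6: 184; x=7: 174.
Profit is maximized at x = 6. AVC there is 146/6 = €24.33 ≤ P, so producing beats shutting down (which would give -€132).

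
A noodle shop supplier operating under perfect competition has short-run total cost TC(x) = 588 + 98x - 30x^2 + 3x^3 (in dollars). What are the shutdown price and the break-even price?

Shutdown price = $23; break-even price = $119

AVC = 98 - 30x + 3x^2; minimized at x = 5, giving min AVC = $23. That is the shutdown price.
ATC = 588/x + 98 - 30x + 3x^2. Setting dATC/dx = −588/x^2 − 30 + 6x = 0 gives x = 7 (since 6·7^3 − 30·7^2 = 588).
min ATC = 588/7 + 98 − 30·7 + 3·7^2 = $119. That is the break-even price.
For $23 ≤ P < $119 the firm produces at a loss; below $23 it shuts down.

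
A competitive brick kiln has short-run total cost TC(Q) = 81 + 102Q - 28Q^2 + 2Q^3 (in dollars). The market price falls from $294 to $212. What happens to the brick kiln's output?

MC = 102 - 56Q + 6Q^2; the shutdown threshold is min AVC = $4 (at Q = 7).
With P = $294 above the shutdown price, P = MC gives Q = 12.
At P = $212 ≥ min AVC, set P = MC: Q = 11. The firm stays open but cuts output.

Output falls from 12 to 11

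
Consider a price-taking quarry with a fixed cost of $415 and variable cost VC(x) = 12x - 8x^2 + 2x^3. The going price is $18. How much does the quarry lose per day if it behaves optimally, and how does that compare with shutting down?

AVC = 12 - 8x + 2x^2; min AVC = $4 at x = 2. Since P = $18 ≥ min AVC, the firm produces.
With MC = 12 - 16x + 6x^2, P = MC on the upward-sloping part at x* = 3.
TR = 18·3 = 54. TC = 415 + 18 = 433. Profit = 54 − 433 = -$379.
That loss of $379 beats the $415 the firm would lose by shutting down; producing recovers $36 of fixed cost.

Profit = -$379 at x = 3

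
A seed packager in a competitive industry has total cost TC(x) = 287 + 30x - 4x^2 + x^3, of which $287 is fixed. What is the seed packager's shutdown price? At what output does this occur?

The shutdown price is the minimum of AVC. VC = 30x - 4x^2 + x^3, so AVC = 30 - 4x + x^2.
dAVC/dx = -4 + 2x = 0 gives x = 2. min AVC = 30 - 4·2 + 2^2 = 26.
The firm shuts down for any P below $26.

$26 per unit, at x = 2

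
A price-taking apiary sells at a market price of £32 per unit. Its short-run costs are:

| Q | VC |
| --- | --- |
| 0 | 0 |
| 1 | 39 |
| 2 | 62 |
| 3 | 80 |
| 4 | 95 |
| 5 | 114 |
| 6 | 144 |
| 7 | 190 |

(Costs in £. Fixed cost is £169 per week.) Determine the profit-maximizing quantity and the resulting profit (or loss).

Tabulate TR − TC: Q=0: -169; Q=1: -176; Q=2: -167; Q=3: -153; Q=4: -136; Q=5: -123; Q=6: -121; Q=7: -135.
Profit is maximized at Q = 6. AVC there is 144/6 = £24 ≤ P, so producing beats shutting down (which would give -£169).

Q = 6; profit = -£121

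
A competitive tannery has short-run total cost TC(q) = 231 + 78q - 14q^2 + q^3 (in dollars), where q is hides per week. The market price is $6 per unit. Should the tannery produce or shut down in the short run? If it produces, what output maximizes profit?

Shut down

Strip out fixed cost: VC = 78q - 14q^2 + q^3. Then AVC = 78 - 14q + q^2 and MC = 78 - 28q + 3q^2.
The AVC parabola has its vertex at q = 14/2 = 7, where AVC = 78 - 14·7 + 7^2 = $29.
P = $6 lies below min AVC = $29; no output level covers variable cost.
Shutting down limits the loss to fixed cost, $231.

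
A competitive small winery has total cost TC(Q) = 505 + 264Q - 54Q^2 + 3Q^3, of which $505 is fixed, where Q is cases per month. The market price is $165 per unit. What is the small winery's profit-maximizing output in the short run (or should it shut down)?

Produce at Q = 11

Variable cost is VC = 264Q - 54Q^2 + 3Q^3, so AVC = VC/Q = 264 - 54Q + 3Q^2 and MC = dTC/dQ = 264 - 108Q + 9Q^2.
The AVC parabola has its vertex at Q = 54/6 = 9, where AVC = 264 - 54·9 + 3·9^2 = $21.
Since P = $165 ≥ min AVC = $21, price covers variable cost and the firm should produce.
Set P = MC: 165 = 264 - 108Q + 9Q^2 → 99 - 108Q + 9Q^2 = 0. The roots are Q = 1 and Q = 11; the profit-maximizing output is on the rising part of MC, so Q* = 11.
Check: AVC at Q = 11 is $33 ≤ P, so revenue covers variable cost.
Profit = P·Q − TC = 165·11 − 868 = $947.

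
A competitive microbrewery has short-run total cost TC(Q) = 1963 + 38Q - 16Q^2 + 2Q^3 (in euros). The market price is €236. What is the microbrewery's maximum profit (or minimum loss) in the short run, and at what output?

Profit = -€343 at Q = 9

AVC = 38 - 16Q + 2Q^2; min AVC = €6 at Q = 4. Since P = €236 ≥ min AVC, the firm produces.
MC = 38 - 32Q + 6Q^2. Setting P = MC and taking the root on the rising branch gives Q* = 9.
TR = 236·9 = 2124. TC = 1963 + 504 = 2467. Profit = 2124 − 2467 = -€343.
Shutting down would mean losing the fixed cost of €1963, so operating at a loss of €343 is better by €1620.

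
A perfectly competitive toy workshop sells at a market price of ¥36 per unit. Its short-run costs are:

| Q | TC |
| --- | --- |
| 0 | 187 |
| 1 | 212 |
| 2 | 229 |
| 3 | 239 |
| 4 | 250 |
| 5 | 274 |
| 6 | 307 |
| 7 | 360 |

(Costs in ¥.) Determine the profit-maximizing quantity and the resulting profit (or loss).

Q = 6; profit = -¥91

Profit at each row (π = 36Q − TC): Q=0: -187; Q=1: -176; Q=2: -157; Q=3: -131; Q=4: -106; Q=5: -94; Q=6: -91; Q=7: -108.
Profit is maximized at Q = 6. AVC there is 120/6 = ¥20 ≤ P, so producing beats shutting down (which would give -¥187).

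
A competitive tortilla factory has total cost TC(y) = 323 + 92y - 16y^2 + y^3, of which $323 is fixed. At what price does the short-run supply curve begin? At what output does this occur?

$28 per unit, at y = 8

The firm shuts down when price falls below the minimum of average variable cost. AVC = VC/y = 92 - 16y + y^2.
At the minimum of AVC, MC = AVC. MC = 92 - 32y + 3y^2; setting MC = AVC gives 2y^2 - 16y = 0, so y = 8. min AVC = 28.
The firm shuts down for any P below $28.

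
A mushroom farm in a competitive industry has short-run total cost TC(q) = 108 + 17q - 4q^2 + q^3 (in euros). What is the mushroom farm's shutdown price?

€13 per unit

The firm shuts down when price falls below the minimum of average variable cost. AVC = VC/q = 17 - 4q + q^2.
dAVC/dq = -4 + 2q = 0 gives q = 2. min AVC = 17 - 4·2 + 2^2 = 13.
For P < €13 the firm produces nothing.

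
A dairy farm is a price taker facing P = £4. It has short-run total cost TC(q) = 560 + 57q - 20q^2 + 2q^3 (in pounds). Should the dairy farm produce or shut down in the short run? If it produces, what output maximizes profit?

Strip out fixed cost: VC = 57q - 20q^2 + 2q^3. Then AVC = 57 - 20q + 2q^2 and MC = 57 - 40q + 6q^2.
AVC is minimized where dAVC/dq = -20 + 4q = 0, at q = 5; min AVC = 57 - 20·5 + 2·5^2 = £7.
With P < min AVC (£4 < £7), every unit sold adds to the loss.
Shutting down limits the loss to fixed cost, £560.

Shut down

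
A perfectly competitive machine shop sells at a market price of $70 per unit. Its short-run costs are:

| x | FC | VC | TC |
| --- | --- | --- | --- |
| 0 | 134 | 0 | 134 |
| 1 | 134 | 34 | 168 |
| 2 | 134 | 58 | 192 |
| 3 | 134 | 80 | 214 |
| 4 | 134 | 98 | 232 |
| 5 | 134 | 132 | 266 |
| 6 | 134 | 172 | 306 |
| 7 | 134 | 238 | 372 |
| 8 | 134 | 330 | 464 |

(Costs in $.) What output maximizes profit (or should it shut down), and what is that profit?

x = 7; profit = $118

Compute π = P·x − TC at each output: x=0: -134; x=1: -98; x=2: -52; x=3: -4; x=4: 48; x=5: 84; x=6: 114; x=7: 118; x=8: 96.
Profit is maximized at x = 7. AVC there is 238/7 = $34 ≤ P, so producing beats shutting down (which would give -$134).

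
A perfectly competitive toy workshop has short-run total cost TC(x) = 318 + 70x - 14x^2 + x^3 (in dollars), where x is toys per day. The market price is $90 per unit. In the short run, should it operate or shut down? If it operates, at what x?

Produce at x = 10

From TC, MC = TC'(x) = 70 - 28x + 3x^2 and AVC = VC/x = 70 - 14x + x^2.
The AVC parabola has its vertex at x = 14/2 = 7, where AVC = 70 - 14·7 + 7^2 = $21.
Since P = $90 ≥ min AVC = $21, price covers variable cost and the firm should produce.
P = MC gives -20 - 28x + 3x^2 = 0, with roots -2/3 and 10. Take the larger (rising MC): x* = 10.
Check: AVC at x = 10 is $30 ≤ P, so revenue covers variable cost.
Profit = P·x − TC = 90·10 − 618 = $282.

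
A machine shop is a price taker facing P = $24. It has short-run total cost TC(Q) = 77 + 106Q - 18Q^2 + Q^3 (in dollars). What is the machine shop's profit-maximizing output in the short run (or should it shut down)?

Strip out fixed cost: VC = 106Q - 18Q^2 + Q^3. Then AVC = 106 - 18Q + Q^2 and MC = 106 - 36Q + 3Q^2.
The AVC parabola has its vertex at Q = 18/2 = 9, where AVC = 106 - 18·9 + 9^2 = $25.
With P < min AVC ($24 < $25), every unit sold adds to the loss.
The firm minimizes its loss by shutting down and losing only its fixed cost of $77.

Shut down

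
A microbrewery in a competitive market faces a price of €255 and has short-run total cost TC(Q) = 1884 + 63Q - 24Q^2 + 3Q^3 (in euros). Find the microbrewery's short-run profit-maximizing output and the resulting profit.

Profit = -€348 at Q = 8

AVC = 63 - 24Q + 3Q^2; min AVC = €15 at Q = 4. Since P = €255 ≥ min AVC, the firm produces.
With MC = 63 - 48Q + 9Q^2, P = MC on the upward-sloping part at Q* = 8.
TR = 255·8 = 2040. TC = 1884 + 504 = 2388. Profit = 2040 − 2388 = -€348.
Shutting down would mean losing the fixed cost of €1884, so operating at a loss of €348 is better by €1536.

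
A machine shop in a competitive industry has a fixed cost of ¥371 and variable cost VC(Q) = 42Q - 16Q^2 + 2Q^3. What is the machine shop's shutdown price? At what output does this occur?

The firm shuts down when price falls below the minimum of average variable cost. AVC = VC/Q = 42 - 16Q + 2Q^2.
At the minimum of AVC, MC = AVC. MC = 42 - 32Q + 6Q^2; setting MC = AVC gives 4Q^2 - 16Q = 0, so Q = 4. min AVC = 10.
So the shutdown price is ¥10.

¥10 per unit, at Q = 4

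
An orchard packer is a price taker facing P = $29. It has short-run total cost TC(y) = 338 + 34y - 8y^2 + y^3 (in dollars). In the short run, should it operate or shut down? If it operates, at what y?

Produce at y = 5

Variable cost is VC = 34y - 8y^2 + y^3, so AVC = VC/y = 34 - 8y + y^2 and MC = dTC/dy = 34 - 16y + 3y^2.
AVC is minimized where dAVC/dy = -8 + 2y = 0, at y = 4; min AVC = 34 - 8·4 + 4^2 = $18.
P = $29 exceeds min AVC = $18, so the firm stays open.
P = MC gives 5 - 16y + 3y^2 = 0, with roots 1/3 and 5. Take the larger (rising MC): y* = 5.
Check: AVC at y = 5 is $19 ≤ P, so revenue covers variable cost.
Profit = P·y − TC = 29·5 − 433 = -$288, a loss, but smaller than the $338 fixed cost the firm would lose by shutting down.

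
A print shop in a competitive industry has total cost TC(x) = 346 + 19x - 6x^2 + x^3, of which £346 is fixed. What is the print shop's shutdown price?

The firm shuts down when price falls below the minimum of average variable cost. AVC = VC/x = 19 - 6x + x^2.
dAVC/dx = -6 + 2x = 0 gives x = 3. min AVC = 19 - 6·3 + 3^2 = 10.
The firm shuts down for any P below £10.

£10 per unit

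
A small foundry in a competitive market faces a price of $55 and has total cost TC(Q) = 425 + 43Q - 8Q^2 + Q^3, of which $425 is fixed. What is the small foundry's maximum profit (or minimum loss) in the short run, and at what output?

AVC = 43 - 8Q + Q^2 has its minimum $27 at Q = 4; price $55 clears that bar, so the firm operates.
MC = 43 - 16Q + 3Q^2. Setting P = MC and taking the root on the rising branch gives Q* = 6.
TR = 55·6 = 330. TC = 425 + 186 = 611. Profit = 330 − 611 = -$281.
That loss of $281 beats the $425 the firm would lose by shutting down; producing recovers $144 of fixed cost.

Profit = -$281 at Q = 6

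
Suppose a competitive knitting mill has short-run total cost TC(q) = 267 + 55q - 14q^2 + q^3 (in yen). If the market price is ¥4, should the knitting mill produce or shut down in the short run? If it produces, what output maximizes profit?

From TC, MC = TC'(q) = 55 - 28q + 3q^2 and AVC = VC/q = 55 - 14q + q^2.
The AVC parabola has its vertex at q = 14/2 = 7, where AVC = 55 - 14·7 + 7^2 = ¥6.
Since P = ¥4 < min AVC = ¥6, price fails to cover variable cost at any output.
The firm minimizes its loss by shutting down and losing only its fixed cost of ¥267.

Shut down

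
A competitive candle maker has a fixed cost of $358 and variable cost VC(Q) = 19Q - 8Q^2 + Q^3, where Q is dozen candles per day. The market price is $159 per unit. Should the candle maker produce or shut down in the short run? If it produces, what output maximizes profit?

Strip out fixed cost: VC = 19Q - 8Q^2 + Q^3. Then AVC = 19 - 8Q + Q^2 and MC = 19 - 16Q + 3Q^2.
AVC is minimized where dAVC/dQ = -8 + 2Q = 0, at Q = 4; min AVC = 19 - 8·4 + 4^2 = $3.
P = $159 exceeds min AVC = $3, so the firm stays open.
P = MC gives -140 - 16Q + 3Q^2 = 0, with roots -14/3 and 10. Take the larger (rising MC): Q* = 10.
Check: AVC at Q = 10 is $39 ≤ P, so revenue covers variable cost.
Profit = P·Q − TC = 159·10 − 748 = $842.

Produce at Q = 10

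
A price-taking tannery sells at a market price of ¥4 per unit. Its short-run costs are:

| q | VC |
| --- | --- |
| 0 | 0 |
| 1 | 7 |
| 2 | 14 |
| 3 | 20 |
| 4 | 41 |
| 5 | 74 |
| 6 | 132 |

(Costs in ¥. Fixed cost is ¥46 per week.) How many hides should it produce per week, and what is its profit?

Profit at each row (π = 4q − TC): q=0: -46; q=1: -49; q=2: -52; q=3: -54; q=4: -71; q=5: -100; q=6: -154.
Profit is highest at q = 0. Equivalently, the lowest AVC in the table is 20/3 ≈ ¥6.67 at q = 3, and P = ¥4 falls below it — price never covers variable cost, so the firm shuts down and loses only its fixed cost.

q = 0 (shut down); profit = -¥46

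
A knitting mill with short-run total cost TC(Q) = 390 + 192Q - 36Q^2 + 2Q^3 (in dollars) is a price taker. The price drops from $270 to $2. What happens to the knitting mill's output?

MC = 192 - 72Q + 6Q^2; the shutdown threshold is min AVC = $30 (at Q = 9).
With P = $270 above the shutdown price, P = MC gives Q = 13.
At P = $2 < min AVC = $30, price no longer covers variable cost at any output, so the firm shuts down: Q = 0.

Output falls from 13 to 0 (the firm shuts down)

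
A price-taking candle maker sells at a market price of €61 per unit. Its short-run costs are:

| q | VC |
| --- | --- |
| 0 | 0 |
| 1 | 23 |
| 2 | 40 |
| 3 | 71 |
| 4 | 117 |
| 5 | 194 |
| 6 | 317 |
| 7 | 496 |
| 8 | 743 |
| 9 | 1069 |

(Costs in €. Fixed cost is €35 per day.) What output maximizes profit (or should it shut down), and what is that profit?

q = 4; profit = €92

Profit at each row (π = 61q − TC): q=0: -35; q=1: 3; q=2: 47; q=3: 77; q=4: 92; q=5: 76; q=6: 14; q=7: -104; q=8: -290; q=9: -555.
Profit is maximized at q = 4. AVC there is 117/4 = €29.25 ≤ P, so producing beats shutting down (which would give -€35).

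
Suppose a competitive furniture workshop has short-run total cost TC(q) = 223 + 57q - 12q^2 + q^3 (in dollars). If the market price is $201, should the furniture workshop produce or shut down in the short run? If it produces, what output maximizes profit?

From TC, MC = TC'(q) = 57 - 24q + 3q^2 and AVC = VC/q = 57 - 12q + q^2.
AVC is minimized where dAVC/dq = -12 + 2q = 0, at q = 6; min AVC = 57 - 12·6 + 6^2 = $21.
Because $201 ≥ $21, revenue can cover variable cost; the firm operates.
Solving P = MC: -144 - 24q + 3q^2 = 0 ⇒ q = -4 or 12. On the upward-sloping branch, q* = 12.
Check: AVC at q = 12 is $57 ≤ P, so revenue covers variable cost.
Profit = P·q − TC = 201·12 − 907 = $1505.

Produce at q = 12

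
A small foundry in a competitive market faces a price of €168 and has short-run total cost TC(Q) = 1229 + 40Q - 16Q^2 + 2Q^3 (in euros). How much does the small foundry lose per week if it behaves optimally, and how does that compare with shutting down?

Profit = -€205 at Q = 8

AVC = 40 - 16Q + 2Q^2; min AVC = €8 at Q = 4. Since P = €168 ≥ min AVC, the firm produces.
With MC = 40 - 32Q + 6Q^2, P = MC on the upward-sloping part at Q* = 8.
TR = 168·8 = 1344. TC = 1229 + 320 = 1549. Profit = 1344 − 1549 = -€205.
Shutting down would mean losing the fixed cost of €1229, so operating at a loss of €205 is better by €1024.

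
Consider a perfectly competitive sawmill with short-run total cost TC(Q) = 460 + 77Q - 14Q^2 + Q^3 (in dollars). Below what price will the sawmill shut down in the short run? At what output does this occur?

$28 per unit, at Q = 7

The firm shuts down when price falls below the minimum of average variable cost. AVC = VC/Q = 77 - 14Q + Q^2.
dAVC/dQ = -14 + 2Q = 0 gives Q = 7. min AVC = 77 - 14·7 + 7^2 = 28.
For P < $28 the firm produces nothing.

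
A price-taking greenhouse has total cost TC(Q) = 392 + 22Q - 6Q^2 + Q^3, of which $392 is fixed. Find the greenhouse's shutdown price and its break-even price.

AVC = 22 - 6Q + Q^2; minimized at Q = 3, giving min AVC = $13. That is the shutdown price.
ATC = 392/Q + 22 - 6Q + Q^2. Setting dATC/dQ = −392/Q^2 − 6 + 2Q = 0 gives Q = 7 (since 2·7^3 − 6·7^2 = 392).
min ATC = 392/7 + 22 − 6·7 + 7^2 = $85. That is the break-even price.
Between these two prices the firm operates at a loss; above $85 it earns a profit.

Shutdown price = $13; break-even price = $85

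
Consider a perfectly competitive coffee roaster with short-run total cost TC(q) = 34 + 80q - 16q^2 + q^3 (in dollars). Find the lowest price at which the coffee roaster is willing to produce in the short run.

$16 per unit

Short-run supply begins at min AVC. From VC = 80q - 16q^2 + q^3, AVC = 80 - 16q + q^2.
dAVC/dq = -16 + 2q = 0 gives q = 8. min AVC = 80 - 16·8 + 8^2 = 16.
So the shutdown price is $16.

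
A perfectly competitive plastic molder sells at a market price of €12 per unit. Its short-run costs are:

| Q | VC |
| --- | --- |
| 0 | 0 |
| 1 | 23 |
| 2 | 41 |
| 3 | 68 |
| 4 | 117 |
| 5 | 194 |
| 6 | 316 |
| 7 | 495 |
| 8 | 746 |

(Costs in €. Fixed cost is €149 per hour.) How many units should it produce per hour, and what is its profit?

Compute π = P·Q − TC at each output: Q=0: -149; Q=1: -160; Q=2: -166; Q=3: -181; Q=4: -218; Q=5: -283; Q=6: -393; Q=7: -560; Q=8: -799.
Profit is highest at Q = 0. Equivalently, the lowest AVC in the table is 41/2 ≈ €20.50 at Q = 2, and P = €12 falls below it — price never covers variable cost, so the firm shuts down and loses only its fixed cost.

Q = 0 (shut down); profit = -€149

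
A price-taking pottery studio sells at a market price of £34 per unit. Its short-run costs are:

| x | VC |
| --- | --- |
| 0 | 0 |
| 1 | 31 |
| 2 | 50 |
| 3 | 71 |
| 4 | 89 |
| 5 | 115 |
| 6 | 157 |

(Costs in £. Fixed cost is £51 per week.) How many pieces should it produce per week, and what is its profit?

Profit at each row (π = 34x − TC): x=0: -51; x=1: -48; x=2: -33; x=3: -20; x=4: -4; x=5: 4; x=6: -4.
Profit is maximized at x = 5. AVC there is 115/5 = £23 ≤ P, so producing beats shutting down (which would give -£51).

x = 5; profit = £4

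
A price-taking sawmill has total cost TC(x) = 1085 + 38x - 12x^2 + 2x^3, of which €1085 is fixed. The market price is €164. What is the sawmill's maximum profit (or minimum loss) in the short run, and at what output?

Profit = -€301 at x = 7

AVC = 38 - 12x + 2x^2; min AVC = €20 at x = 3. Since P = €164 ≥ min AVC, the firm produces.
MC = 38 - 24x + 6x^2. Setting P = MC and taking the root on the rising branch gives x* = 7.
TR = 164·7 = 1148. TC = 1085 + 364 = 1449. Profit = 1148 − 1449 = -€301.
Shutting down would mean losing the fixed cost of €1085, so operating at a loss of €301 is better by €784.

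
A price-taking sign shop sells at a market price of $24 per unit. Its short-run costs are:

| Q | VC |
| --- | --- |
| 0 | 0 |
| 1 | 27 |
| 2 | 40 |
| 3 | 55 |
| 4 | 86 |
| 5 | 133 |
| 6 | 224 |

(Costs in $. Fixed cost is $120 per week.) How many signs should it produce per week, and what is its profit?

Q = 3; profit = -$103

Compute π = P·Q − TC at each output: Q=0: -120; Q=1: -123; Q=2: -112; Q=3: -103; Q=4: -110; Q=5: -133; Q=6: -200.
Profit is maximized at Q = 3. AVC there is 55/3 = $18.33 ≤ P, so producing beats shutting down (which would give -$120).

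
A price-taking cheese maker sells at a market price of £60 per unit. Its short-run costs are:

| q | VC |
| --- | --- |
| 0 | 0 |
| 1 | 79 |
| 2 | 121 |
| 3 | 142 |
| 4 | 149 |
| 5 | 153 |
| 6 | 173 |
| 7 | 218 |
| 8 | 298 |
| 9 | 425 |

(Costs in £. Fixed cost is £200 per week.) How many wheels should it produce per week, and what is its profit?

q = 7; profit = £2

Tabulate TR − TC: q=0: -200; q=1: -219; q=2: -201; q=3: -162; q=4: -109; q=5: -53; q=6: -13; q=7: 2; q=8: -18; q=9: -85.
Profit is maximized at q = 7. AVC there is 218/7 = £31.14 ≤ P, so producing beats shutting down (which would give -£200).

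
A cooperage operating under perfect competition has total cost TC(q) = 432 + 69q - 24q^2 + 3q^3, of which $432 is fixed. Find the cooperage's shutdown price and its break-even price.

AVC = 69 - 24q + 3q^2; minimized at q = 4, giving min AVC = $21. That is the shutdown price.
ATC = 432/q + 69 - 24q + 3q^2. Setting dATC/dq = −432/q^2 − 24 + 6q = 0 gives q = 6 (since 6·6^3 − 24·6^2 = 432).
min ATC = 432/6 + 69 − 24·6 + 3·6^2 = $105. That is the break-even price.
For $21 ≤ P < $105 the firm produces at a loss; below $21 it shuts down.

Shutdown price = $21; break-even price = $105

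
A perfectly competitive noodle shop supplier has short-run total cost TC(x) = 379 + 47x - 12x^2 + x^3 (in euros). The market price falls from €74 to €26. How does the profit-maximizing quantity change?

AVC = 47 - 12x + x^2, minimized at x = 6 where min AVC = €11. MC = 47 - 24x + 3x^2.
At P = €74 ≥ min AVC, set P = MC on the rising branch: x = 9.
At P = €26 ≥ min AVC, set P = MC: x = 7. The firm stays open but cuts output.

Output falls from 9 to 7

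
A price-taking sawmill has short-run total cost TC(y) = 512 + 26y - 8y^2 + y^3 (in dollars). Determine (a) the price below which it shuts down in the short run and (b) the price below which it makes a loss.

Shutdown price = min AVC. AVC = 26 - 8y + y^2, with vertex at y = 4 and minimum $10.
ATC = 512/y + 26 - 8y + y^2. Setting dATC/dy = −512/y^2 − 8 + 2y = 0 gives y = 8 (since 2·8^3 − 8·8^2 = 512).
min ATC = 512/8 + 26 − 8·8 + 8^2 = $90. That is the break-even price.
Between these two prices the firm operates at a loss; above $90 it earns a profit.

Shutdown price = $10; break-even price = $90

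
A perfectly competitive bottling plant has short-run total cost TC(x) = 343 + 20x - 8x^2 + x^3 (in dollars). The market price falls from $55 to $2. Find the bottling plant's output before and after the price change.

Output falls from 7 to 0 (the firm shuts down)

AVC = 20 - 8x + x^2, minimized at x = 4 where min AVC = $4. MC = 20 - 16x + 3x^2.
At P = $55 ≥ min AVC, set P = MC on the rising branch: x = 7.
At P = $2 < min AVC = $4, price no longer covers variable cost at any output, so the firm shuts down: x = 0.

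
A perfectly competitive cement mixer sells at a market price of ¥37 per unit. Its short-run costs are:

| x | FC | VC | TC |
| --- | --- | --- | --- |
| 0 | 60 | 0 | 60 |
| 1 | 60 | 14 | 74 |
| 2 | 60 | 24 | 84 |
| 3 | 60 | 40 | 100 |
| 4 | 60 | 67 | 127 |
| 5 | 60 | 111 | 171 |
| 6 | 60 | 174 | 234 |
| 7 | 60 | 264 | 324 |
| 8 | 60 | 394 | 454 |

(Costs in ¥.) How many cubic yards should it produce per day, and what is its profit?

x = 4; profit = ¥21

Compute π = P·x − TC at each output: x=0: -60; x=1: -37; x=2: -10; x=3: 11; x=4: 21; x=5: 14; x=6: -12; x=7: -65; x=8: -158.
Profit is maximized at x = 4. AVC there is 67/4 = ¥16.75 ≤ P, so producing beats shutting down (which would give -¥60).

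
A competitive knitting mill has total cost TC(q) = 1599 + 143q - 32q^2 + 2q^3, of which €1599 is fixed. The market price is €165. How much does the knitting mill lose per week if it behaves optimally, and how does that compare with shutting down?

Profit = -€147 at q = 11

AVC = 143 - 32q + 2q^2; min AVC = €15 at q = 8. Since P = €165 ≥ min AVC, the firm produces.
MC = 143 - 64q + 6q^2. Setting P = MC and taking the root on the rising branch gives q* = 11.
TR = 165·11 = 1815. TC = 1599 + 363 = 1962. Profit = 1815 − 1962 = -€147.
By producing, the firm covers all variable cost plus €1452 of fixed cost; shutting down would lose the full €1599.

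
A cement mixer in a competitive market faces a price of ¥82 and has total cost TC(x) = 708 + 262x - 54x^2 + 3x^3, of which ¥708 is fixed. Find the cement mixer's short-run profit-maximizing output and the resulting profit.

Profit = -¥108 at x = 10

AVC = 262 - 54x + 3x^2 has its minimum ¥19 at x = 9; price ¥82 clears that bar, so the firm operates.
With MC = 262 - 108x + 9x^2, P = MC on the upward-sloping part at x* = 10.
TR = 82·10 = 820. TC = 708 + 220 = 928. Profit = 820 − 928 = -¥108.
By producing, the firm covers all variable cost plus ¥600 of fixed cost; shutting down would lose the full ¥708.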